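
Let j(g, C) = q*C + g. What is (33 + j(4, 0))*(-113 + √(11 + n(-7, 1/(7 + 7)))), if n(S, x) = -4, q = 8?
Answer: -4181 + 37*√7 ≈ -4083.1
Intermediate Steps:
j(g, C) = g + 8*C (j(g, C) = 8*C + g = g + 8*C)
(33 + j(4, 0))*(-113 + √(11 + n(-7, 1/(7 + 7)))) = (33 + (4 + 8*0))*(-113 + √(11 - 4)) = (33 + (4 + 0))*(-113 + √7) = (33 + 4)*(-113 + √7) = 37*(-113 + √7) = -4181 + 37*√7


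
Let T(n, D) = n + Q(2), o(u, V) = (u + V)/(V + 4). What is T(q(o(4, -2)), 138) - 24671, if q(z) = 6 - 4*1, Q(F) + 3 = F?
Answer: -24670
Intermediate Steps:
Q(F) = -3 + F
o(u, V) = (V + u)/(4 + V)
q(z) = 2 (q(z) = 6 - 4 = 2)
T(n, D) = -1 + n (T(n, D) = n + (-3 + 2) = n - 1 = -1 + n)
T(q(o(4, -2)), 138) - 24671 = (-1 + 2) - 24671 = 1 - 24671 = -24670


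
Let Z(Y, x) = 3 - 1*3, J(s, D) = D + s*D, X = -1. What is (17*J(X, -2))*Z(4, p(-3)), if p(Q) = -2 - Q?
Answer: 0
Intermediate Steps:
J(s, D) = D + D*s
Z(Y, x) = 0 (Z(Y, x) = 3 - 3 = 0)
(17*J(X, -2))*Z(4, p(-3)) = (17*(-2*(1 - 1)))*0 = (17*(-2*0))*0 = (17*0)*0 = 0*0 = 0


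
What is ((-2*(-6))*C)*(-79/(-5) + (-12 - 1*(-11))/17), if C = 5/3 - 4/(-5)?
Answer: 198024/425 ≈ 465.94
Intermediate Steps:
C = 37/15 (C = 5*(⅓) - 4*(-⅕) = 5/3 + ⅘ = 37/15 ≈ 2.4667)
((-2*(-6))*C)*(-79/(-5) + (-12 - 1*(-11))/17) = (-2*(-6)*(37/15))*(-79/(-5) + (-12 - 1*(-11))/17) = (12*(37/15))*(-79*(-⅕) + (-12 + 11)*(1/17)) = 148*(79/5 - 1*1/17)/5 = 148*(79/5 - 1/17)/5 = (148/5)*(1338/85) = 198024/425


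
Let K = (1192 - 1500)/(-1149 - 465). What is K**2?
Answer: 23716/651249 ≈ 0.036416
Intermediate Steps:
K = 154/807 (K = -308/(-1614) = -308*(-1/1614) = 154/807 ≈ 0.19083)
K**2 = (154/807)**2 = 23716/651249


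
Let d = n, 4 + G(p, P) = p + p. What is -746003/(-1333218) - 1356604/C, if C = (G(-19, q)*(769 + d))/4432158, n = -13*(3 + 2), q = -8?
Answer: 167004533079788435/821262288 ≈ 2.0335e+8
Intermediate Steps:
G(p, P) = -4 + 2*p (G(p, P) = -4 + (p + p) = -4 + 2*p)
n = -65 (n = -13*5 = -65)
d = -65
C = -4928/738693 (C = ((-4 + 2*(-19))*(769 - 65))/4432158 = ((-4 - 38)*704)*(1/4432158) = -42*704*(1/4432158) = -29568*1/4432158 = -4928/738693 ≈ -0.0066712)
-746003/(-1333218) - 1356604/C = -746003/(-1333218) - 1356604/(-4928/738693) = -746003*(-1/1333218) - 1356604*(-738693/4928) = 746003/1333218 + 250528469643/1232 = 167004533079788435/821262288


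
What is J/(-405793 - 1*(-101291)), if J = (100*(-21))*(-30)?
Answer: -31500/152251 ≈ -0.20690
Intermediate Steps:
J = 63000 (J = -2100*(-30) = 63000)
J/(-405793 - 1*(-101291)) = 63000/(-405793 - 1*(-101291)) = 63000/(-405793 + 101291) = 63000/(-304502) = 63000*(-1/304502) = -31500/152251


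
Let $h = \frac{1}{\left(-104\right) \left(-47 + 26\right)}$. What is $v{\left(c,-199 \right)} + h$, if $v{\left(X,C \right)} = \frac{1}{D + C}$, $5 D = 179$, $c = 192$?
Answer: $- \frac{421}{74256} \approx -0.0056696$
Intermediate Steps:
$D = \frac{179}{5}$ ($D = \frac{1}{5} \cdot 179 = \frac{179}{5} \approx 35.8$)
$v{\left(X,C \right)} = \frac{1}{\frac{179}{5} + C}$
$h = \frac{1}{2184}$ ($h = \frac{1}{\left(-104\right) \left(-21\right)} = \frac{1}{2184} \approx 0.00045788$)
$v{\left(c,-199 \right)} + h = \frac{5}{179 + 5 \left(-199\right)} + \frac{1}{2184} = \frac{5}{179 - 995} + \frac{1}{2184} = \frac{5}{-816} + \frac{1}{2184} = 5 \left(- \frac{1}{816}\right) + \frac{1}{2184} = - \frac{5}{816} + \frac{1}{2184} = - \frac{421}{74256}$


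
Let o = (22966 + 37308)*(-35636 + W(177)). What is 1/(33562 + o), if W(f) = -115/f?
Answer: -177/380183585764 ≈ -4.6556e-10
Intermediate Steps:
o = -380189526238/177 (o = (22966 + 37308)*(-35636 - 115/177) = 60274*(-35636 - 115*1/177) = 60274*(-35636 - 115/177) = 60274*(-6307687/177) = -380189526238/177 ≈ -2.1480e+9)
1/(33562 + o) = 1/(33562 - 380189526238/177) = 1/(-380183585764/177) = -177/380183585764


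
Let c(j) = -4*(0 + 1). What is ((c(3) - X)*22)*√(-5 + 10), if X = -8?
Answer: 88*√5 ≈ 196.77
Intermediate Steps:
c(j) = -4 (c(j) = -4*1 = -4)
((c(3) - X)*22)*√(-5 + 10) = ((-4 - 1*(-8))*22)*√(-5 + 10) = ((-4 + 8)*22)*√5 = (4*22)*√5 = 88*√5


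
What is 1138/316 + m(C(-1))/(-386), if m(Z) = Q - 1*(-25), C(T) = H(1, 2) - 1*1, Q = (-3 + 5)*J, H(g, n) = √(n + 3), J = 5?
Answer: 53526/15247 ≈ 3.5106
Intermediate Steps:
H(g, n) = √(3 + n)
Q = 10 (Q = (-3 + 5)*5 = 2*5 = 10)
C(T) = -1 + √5 (C(T) = √(3 + 2) - 1*1 = √5 - 1 = -1 + √5)
m(Z) = 35 (m(Z) = 10 - 1*(-25) = 10 + 25 = 35)
1138/316 + m(C(-1))/(-386) = 1138/316 + 35/(-386) = 1138*(1/316) + 35*(-1/386) = 569/158 - 35/386 = 53526/15247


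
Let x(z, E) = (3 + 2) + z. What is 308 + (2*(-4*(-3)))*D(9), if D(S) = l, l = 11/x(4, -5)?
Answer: 1012/3 ≈ 337.33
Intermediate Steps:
x(z, E) = 5 + z
l = 11/9 (l = 11/(5 + 4) = 11/9 ≈ 1.2222)
D(S) = 11/9
308 + (2*(-4*(-3)))*D(9) = 308 + (2*(-4*(-3)))*(11/9) = 308 + (2*12)*(11/9) = 308 + 24*(11/9) = 308 + 88/3 = 1012/3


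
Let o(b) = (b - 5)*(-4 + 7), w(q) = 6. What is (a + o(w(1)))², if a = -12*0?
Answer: 9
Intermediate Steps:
o(b) = -15 + 3*b (o(b) = (-5 + b)*3 = -15 + 3*b)
a = 0
(a + o(w(1)))² = (0 + (-15 + 3*6))² = (0 + (-15 + 18))² = (0 + 3)² = 3² = 9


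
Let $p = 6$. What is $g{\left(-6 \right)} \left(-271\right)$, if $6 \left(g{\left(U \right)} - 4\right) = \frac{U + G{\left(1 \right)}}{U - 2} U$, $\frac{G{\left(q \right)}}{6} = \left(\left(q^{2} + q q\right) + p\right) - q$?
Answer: $- \frac{4607}{2} \approx -2303.5$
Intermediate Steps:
$G{\left(q \right)} = 36 - 6 q + 12 q^{2}$ ($G{\left(q \right)} = 6 \left(\left(\left(q^{2} + q q\right) + 6\right) - q\right) = 6 \left(\left(\left(q^{2} + q^{2}\right) + 6\right) - q\right) = 6 \left(\left(2 q^{2} + 6\right) - q\right) = 6 \left(\left(6 + 2 q^{2}\right) - q\right) = 6 \left(6 - q + 2 q^{2}\right) = 36 - 6 q + 12 q^{2}$)
$g{\left(U \right)} = 4 + \frac{U \left(42 + U\right)}{6 \left(-2 + U\right)}$ ($g{\left(U \right)} = 4 + \frac{\frac{U + \left(36 - 6 + 12 \cdot 1^{2}\right)}{U - 2} U}{6} = 4 + \frac{\frac{U + \left(36 - 6 + 12 \cdot 1\right)}{-2 + U} U}{6} = 4 + \frac{\frac{U + \left(36 - 6 + 12\right)}{-2 + U} U}{6} = 4 + \frac{\frac{U + 42}{-2 + U} U}{6} = 4 + \frac{\frac{42 + U}{-2 + U} U}{6} = 4 + \frac{U \frac{1}{-2 + U} \left(42 + U\right)}{6} = 4 + \frac{U \left(42 + U\right)}{6 \left(-2 + U\right)}$)
$g{\left(-6 \right)} \left(-271\right) = \frac{-48 + \left(-6\right)^{2} + 66 \left(-6\right)}{6 \left(-2 - 6\right)} \left(-271\right) = \frac{-48 + 36 - 396}{6 \left(-8\right)} \left(-271\right) = \frac{1}{6} \left(- \frac{1}{8}\right) \left(-408\right) \left(-271\right) = \frac{17}{2} \left(-271\right) = - \frac{4607}{2}$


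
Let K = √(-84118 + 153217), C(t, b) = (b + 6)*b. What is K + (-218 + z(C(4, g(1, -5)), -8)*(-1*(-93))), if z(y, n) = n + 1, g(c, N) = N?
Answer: -869 + √69099 ≈ -606.13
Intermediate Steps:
C(t, b) = b*(6 + b) (C(t, b) = (6 + b)*b = b*(6 + b))
z(y, n) = 1 + n
K = √69099 ≈ 262.87
K + (-218 + z(C(4, g(1, -5)), -8)*(-1*(-93))) = √69099 + (-218 + (1 - 8)*(-1*(-93))) = √69099 + (-218 - 7*93) = √69099 + (-218 - 651) = √69099 - 869 = -869 + √69099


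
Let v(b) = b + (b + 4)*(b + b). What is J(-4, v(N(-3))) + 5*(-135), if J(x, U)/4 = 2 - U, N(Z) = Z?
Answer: -631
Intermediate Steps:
v(b) = b + 2*b*(4 + b) (v(b) = b + (4 + b)*(2*b) = b + 2*b*(4 + b))
J(x, U) = 8 - 4*U (J(x, U) = 4*(2 - U) = 8 - 4*U)
J(-4, v(N(-3))) + 5*(-135) = (8 - (-12)*(9 + 2*(-3))) + 5*(-135) = (8 - (-12)*(9 - 6)) - 675 = (8 - (-12)*3) - 675 = (8 - 4*(-9)) - 675 = (8 + 36) - 675 = 44 - 675 = -631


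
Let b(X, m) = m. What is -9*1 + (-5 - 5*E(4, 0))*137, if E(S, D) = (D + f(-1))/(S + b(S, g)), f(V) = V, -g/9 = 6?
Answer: -7077/10 ≈ -707.70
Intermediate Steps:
g = -54 (g = -9*6 = -54)
E(S, D) = (-1 + D)/(-54 + S) (E(S, D) = (D - 1)/(S - 54) = (-1 + D)/(-54 + S))
-9*1 + (-5 - 5*E(4, 0))*137 = -9*1 + (-5 - 5*(-1 + 0)/(-54 + 4))*137 = -9 + (-5 - 5*(-1)/(-50))*137 = -9 + (-5 - (-1)*(-1)/10)*137 = -9 + (-5 - 5*1/50)*137 = -9 + (-5 - 1/10)*137 = -9 - 51/10*137 = -9 - 6987/10 = -7077/10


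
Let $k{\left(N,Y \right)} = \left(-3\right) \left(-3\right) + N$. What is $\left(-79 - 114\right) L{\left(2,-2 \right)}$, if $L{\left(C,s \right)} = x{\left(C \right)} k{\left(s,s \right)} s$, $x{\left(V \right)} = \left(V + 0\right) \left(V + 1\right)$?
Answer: $16212$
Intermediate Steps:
$k{\left(N,Y \right)} = 9 + N$
$x{\left(V \right)} = V \left(1 + V\right)$
$L{\left(C,s \right)} = C s \left(1 + C\right) \left(9 + s\right)$ ($L{\left(C,s \right)} = C \left(1 + C\right) \left(9 + s\right) s = C s \left(1 + C\right) \left(9 + s\right)$)
$\left(-79 - 114\right) L{\left(2,-2 \right)} = \left(-79 - 114\right) 2 \left(-2\right) \left(1 + 2\right) \left(9 - 2\right) = - 193 \cdot 2 \left(-2\right) 3 \cdot 7 = \left(-193\right) \left(-84\right) = 16212$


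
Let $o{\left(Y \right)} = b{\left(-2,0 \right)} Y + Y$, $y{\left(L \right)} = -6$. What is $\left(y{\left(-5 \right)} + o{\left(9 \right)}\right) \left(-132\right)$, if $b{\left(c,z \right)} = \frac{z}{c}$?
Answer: $-396$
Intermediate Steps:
$o{\left(Y \right)} = Y$ ($o{\left(Y \right)} = \frac{0}{-2} Y + Y = 0 \left(- \frac{1}{2}\right) Y + Y = 0 Y + Y = 0 + Y = Y$)
$\left(y{\left(-5 \right)} + o{\left(9 \right)}\right) \left(-132\right) = \left(-6 + 9\right) \left(-132\right) = 3 \left(-132\right) = -396$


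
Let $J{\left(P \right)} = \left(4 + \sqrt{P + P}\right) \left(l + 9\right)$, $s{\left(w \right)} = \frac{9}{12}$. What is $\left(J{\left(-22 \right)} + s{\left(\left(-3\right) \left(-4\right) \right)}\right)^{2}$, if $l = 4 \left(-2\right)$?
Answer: $- \frac{343}{16} + 19 i \sqrt{11} \approx -21.438 + 63.016 i$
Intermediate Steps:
$s{\left(w \right)} = \frac{3}{4}$ ($s{\left(w \right)} = 9 \cdot \frac{1}{12} = \frac{3}{4}$)
$l = -8$
$J{\left(P \right)} = 4 + \sqrt{2} \sqrt{P}$ ($J{\left(P \right)} = \left(4 + \sqrt{P + P}\right) \left(-8 + 9\right) = \left(4 + \sqrt{2 P}\right) 1 = \left(4 + \sqrt{2} \sqrt{P}\right) 1 = 4 + \sqrt{2} \sqrt{P}$)
$\left(J{\left(-22 \right)} + s{\left(\left(-3\right) \left(-4\right) \right)}\right)^{2} = \left(\left(4 + \sqrt{2} \sqrt{-22}\right) + \frac{3}{4}\right)^{2} = \left(\left(4 + \sqrt{2} i \sqrt{22}\right) + \frac{3}{4}\right)^{2} = \left(\left(4 + 2 i \sqrt{11}\right) + \frac{3}{4}\right)^{2} = \left(\frac{19}{4} + 2 i \sqrt{11}\right)^{2}$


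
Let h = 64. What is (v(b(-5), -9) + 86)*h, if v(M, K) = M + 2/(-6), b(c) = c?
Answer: 15488/3 ≈ 5162.7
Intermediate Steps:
v(M, K) = -1/3 + M (v(M, K) = M + 2*(-1/6) = M - 1/3 = -1/3 + M)
(v(b(-5), -9) + 86)*h = ((-1/3 - 5) + 86)*64 = (-16/3 + 86)*64 = (242/3)*64 = 15488/3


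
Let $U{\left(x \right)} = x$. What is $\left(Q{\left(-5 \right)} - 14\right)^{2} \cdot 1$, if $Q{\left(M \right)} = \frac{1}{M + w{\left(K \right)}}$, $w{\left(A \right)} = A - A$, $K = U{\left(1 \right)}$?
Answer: $\frac{5041}{25} \approx 201.64$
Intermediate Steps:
$K = 1$
$w{\left(A \right)} = 0$
$Q{\left(M \right)} = \frac{1}{M}$ ($Q{\left(M \right)} = \frac{1}{M + 0} = \frac{1}{M}$)
$\left(Q{\left(-5 \right)} - 14\right)^{2} \cdot 1 = \left(\frac{1}{-5} - 14\right)^{2} \cdot 1 = \left(- \frac{1}{5} - 14\right)^{2} \cdot 1 = \left(- \frac{71}{5}\right)^{2} \cdot 1 = \frac{5041}{25} \cdot 1 = \frac{5041}{25}$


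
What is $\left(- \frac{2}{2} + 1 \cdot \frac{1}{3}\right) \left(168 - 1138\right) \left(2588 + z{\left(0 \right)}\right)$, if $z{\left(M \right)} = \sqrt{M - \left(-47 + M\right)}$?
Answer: $\frac{5020720}{3} + \frac{1940 \sqrt{47}}{3} \approx 1.678 \cdot 10^{6}$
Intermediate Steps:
$z{\left(M \right)} = \sqrt{47}$
$\left(- \frac{2}{2} + 1 \cdot \frac{1}{3}\right) \left(168 - 1138\right) \left(2588 + z{\left(0 \right)}\right) = \left(- \frac{2}{2} + 1 \cdot \frac{1}{3}\right) \left(168 - 1138\right) \left(2588 + \sqrt{47}\right) = \left(\left(-2\right) \frac{1}{2} + 1 \cdot \frac{1}{3}\right) \left(- 970 \left(2588 + \sqrt{47}\right)\right) = \left(-1 + \frac{1}{3}\right) \left(-2510360 - 970 \sqrt{47}\right) = - \frac{2 \left(-2510360 - 970 \sqrt{47}\right)}{3} = \frac{5020720}{3} + \frac{1940 \sqrt{47}}{3}$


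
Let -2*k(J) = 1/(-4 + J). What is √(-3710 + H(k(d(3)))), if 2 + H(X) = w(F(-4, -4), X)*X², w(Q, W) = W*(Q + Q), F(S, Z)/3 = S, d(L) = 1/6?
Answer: 2*I*√259696174/529 ≈ 60.927*I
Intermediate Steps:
d(L) = ⅙
F(S, Z) = 3*S
k(J) = -1/(2*(-4 + J))
w(Q, W) = 2*Q*W (w(Q, W) = W*(2*Q) = 2*Q*W)
H(X) = -2 - 24*X³ (H(X) = -2 + (2*(3*(-4))*X)*X² = -2 + (2*(-12)*X)*X² = -2 + (-24*X)*X² = -2 - 24*X³)
√(-3710 + H(k(d(3)))) = √(-3710 + (-2 - 24*(-1/(-8 + 2*(⅙))³))) = √(-3710 + (-2 - 24*(-1/(-8 + ⅓)³))) = √(-3710 + (-2 - 24*(-1/(-23/3))³)) = √(-3710 + (-2 - 24*(-1*(-3/23))³)) = √(-3710 + (-2 - 24*(3/23)³)) = √(-3710 + (-2 - 24*27/12167)) = √(-3710 + (-2 - 648/12167)) = √(-3710 - 24982/12167) = √(-45164552/12167) = 2*I*√259696174/529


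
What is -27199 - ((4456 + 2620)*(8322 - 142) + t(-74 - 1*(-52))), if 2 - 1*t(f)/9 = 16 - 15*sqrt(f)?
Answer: -57908753 - 135*I*sqrt(22) ≈ -5.7909e+7 - 633.21*I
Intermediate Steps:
t(f) = -126 + 135*sqrt(f) (t(f) = 18 - 9*(16 - 15*sqrt(f)) = 18 + (-144 + 135*sqrt(f)) = -126 + 135*sqrt(f))
-27199 - ((4456 + 2620)*(8322 - 142) + t(-74 - 1*(-52))) = -27199 - ((4456 + 2620)*(8322 - 142) + (-126 + 135*sqrt(-74 - 1*(-52)))) = -27199 - (7076*8180 + (-126 + 135*sqrt(-74 + 52))) = -27199 - (57881680 + (-126 + 135*sqrt(-22))) = -27199 - (57881680 + (-126 + 135*(I*sqrt(22)))) = -27199 - (57881680 + (-126 + 135*I*sqrt(22))) = -27199 - (57881554 + 135*I*sqrt(22)) = -27199 + (-57881554 - 135*I*sqrt(22)) = -57908753 - 135*I*sqrt(22)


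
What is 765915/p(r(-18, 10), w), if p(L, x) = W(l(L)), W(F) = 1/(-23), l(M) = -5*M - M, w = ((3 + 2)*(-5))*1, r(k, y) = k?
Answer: -17616045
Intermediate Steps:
w = -25 (w = (5*(-5))*1 = -25*1 = -25)
l(M) = -6*M
W(F) = -1/23
p(L, x) = -1/23
765915/p(r(-18, 10), w) = 765915/(-1/23) = 765915*(-23) = -17616045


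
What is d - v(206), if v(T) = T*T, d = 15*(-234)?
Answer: -45946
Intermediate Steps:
d = -3510
v(T) = T**2
d - v(206) = -3510 - 1*206**2 = -3510 - 1*42436 = -3510 - 42436 = -45946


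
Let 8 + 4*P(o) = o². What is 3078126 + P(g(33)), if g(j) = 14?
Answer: 3078173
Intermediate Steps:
P(o) = -2 + o²/4
3078126 + P(g(33)) = 3078126 + (-2 + (¼)*14²) = 3078126 + (-2 + (¼)*196) = 3078126 + (-2 + 49) = 3078126 + 47 = 3078173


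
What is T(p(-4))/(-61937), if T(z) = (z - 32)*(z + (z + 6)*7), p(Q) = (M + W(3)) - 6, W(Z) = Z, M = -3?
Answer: -228/61937 ≈ -0.0036812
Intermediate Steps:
p(Q) = -6 (p(Q) = (-3 + 3) - 6 = 0 - 6 = -6)
T(z) = (-32 + z)*(42 + 8*z) (T(z) = (-32 + z)*(z + (6 + z)*7) = (-32 + z)*(z + (42 + 7*z)) = (-32 + z)*(42 + 8*z))
T(p(-4))/(-61937) = (-1344 - 214*(-6) + 8*(-6)**2)/(-61937) = (-1344 + 1284 + 8*36)*(-1/61937) = (-1344 + 1284 + 288)*(-1/61937) = 228*(-1/61937) = -228/61937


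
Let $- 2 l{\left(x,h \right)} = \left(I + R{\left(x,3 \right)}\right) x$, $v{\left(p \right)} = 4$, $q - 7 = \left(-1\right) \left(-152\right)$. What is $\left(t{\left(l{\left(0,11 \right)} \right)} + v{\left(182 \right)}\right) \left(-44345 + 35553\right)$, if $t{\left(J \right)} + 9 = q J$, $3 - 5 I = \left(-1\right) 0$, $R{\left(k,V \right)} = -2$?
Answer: $43960$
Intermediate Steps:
$q = 159$ ($q = 7 - -152 = 7 + 152 = 159$)
$I = \frac{3}{5}$ ($I = \frac{3}{5} - \frac{\left(-1\right) 0}{5} = \frac{3}{5} - 0 = \frac{3}{5} + 0 = \frac{3}{5} \approx 0.6$)
$l{\left(x,h \right)} = \frac{7 x}{10}$ ($l{\left(x,h \right)} = - \frac{\left(\frac{3}{5} - 2\right) x}{2} = - \frac{\left(- \frac{7}{5}\right) x}{2} = \frac{7 x}{10}$)
$t{\left(J \right)} = -9 + 159 J$
$\left(t{\left(l{\left(0,11 \right)} \right)} + v{\left(182 \right)}\right) \left(-44345 + 35553\right) = \left(\left(-9 + 159 \cdot \frac{7}{10} \cdot 0\right) + 4\right) \left(-44345 + 35553\right) = \left(\left(-9 + 159 \cdot 0\right) + 4\right) \left(-8792\right) = \left(\left(-9 + 0\right) + 4\right) \left(-8792\right) = \left(-9 + 4\right) \left(-8792\right) = \left(-5\right) \left(-8792\right) = 43960$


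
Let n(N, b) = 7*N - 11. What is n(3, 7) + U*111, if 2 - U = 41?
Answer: -4319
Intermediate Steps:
n(N, b) = -11 + 7*N
U = -39 (U = 2 - 1*41 = 2 - 41 = -39)
n(3, 7) + U*111 = (-11 + 7*3) - 39*111 = (-11 + 21) - 4329 = 10 - 4329 = -4319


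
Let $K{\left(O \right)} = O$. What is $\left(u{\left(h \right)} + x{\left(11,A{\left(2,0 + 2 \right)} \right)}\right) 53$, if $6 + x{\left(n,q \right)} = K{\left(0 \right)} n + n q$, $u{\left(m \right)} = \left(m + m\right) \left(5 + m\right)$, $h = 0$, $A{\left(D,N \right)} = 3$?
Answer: $1431$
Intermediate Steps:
$u{\left(m \right)} = 2 m \left(5 + m\right)$
$x{\left(n,q \right)} = -6 + n q$ ($x{\left(n,q \right)} = -6 + \left(0 n + n q\right) = -6 + \left(0 + n q\right) = -6 + n q$)
$\left(u{\left(h \right)} + x{\left(11,A{\left(2,0 + 2 \right)} \right)}\right) 53 = \left(2 \cdot 0 \left(5 + 0\right) + \left(-6 + 11 \cdot 3\right)\right) 53 = \left(2 \cdot 0 \cdot 5 + \left(-6 + 33\right)\right) 53 = \left(0 + 27\right) 53 = 27 \cdot 53 = 1431$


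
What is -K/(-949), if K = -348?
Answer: -348/949 ≈ -0.36670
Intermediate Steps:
-K/(-949) = -1*(-348)/(-949) = 348*(-1/949) = -348/949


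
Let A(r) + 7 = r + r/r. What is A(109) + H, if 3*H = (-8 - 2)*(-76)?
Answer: 1069/3 ≈ 356.33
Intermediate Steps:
A(r) = -6 + r (A(r) = -7 + (r + r/r) = -7 + (r + 1) = -7 + (1 + r) = -6 + r)
H = 760/3 (H = ((-8 - 2)*(-76))/3 = (-10*(-76))/3 = (1/3)*760 = 760/3 ≈ 253.33)
A(109) + H = (-6 + 109) + 760/3 = 103 + 760/3 = 1069/3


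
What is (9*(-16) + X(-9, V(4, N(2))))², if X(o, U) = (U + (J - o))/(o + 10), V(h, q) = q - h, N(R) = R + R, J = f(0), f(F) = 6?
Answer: 16641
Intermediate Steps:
J = 6
N(R) = 2*R
X(o, U) = (6 + U - o)/(10 + o) (X(o, U) = (U + (6 - o))/(o + 10) = (6 + U - o)/(10 + o))
(9*(-16) + X(-9, V(4, N(2))))² = (9*(-16) + (6 + (2*2 - 1*4) - 1*(-9))/(10 - 9))² = (-144 + (6 + (4 - 4) + 9)/1)² = (-144 + 1*(6 + 0 + 9))² = (-144 + 1*15)² = (-144 + 15)² = (-129)² = 16641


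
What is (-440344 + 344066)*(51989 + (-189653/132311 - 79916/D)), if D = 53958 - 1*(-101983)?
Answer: -6074766845903779660/1213688803 ≈ -5.0052e+9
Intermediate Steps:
D = 155941 (D = 53958 + 101983 = 155941)
(-440344 + 344066)*(51989 + (-189653/132311 - 79916/D)) = (-440344 + 344066)*(51989 + (-189653/132311 - 79916/155941)) = -96278*(51989 + (-189653*1/132311 - 79916*1/155941)) = -96278*(51989 + (-189653/132311 - 79916/155941)) = -96278*(51989 - 2361673197/1213688803) = -96278*63096105505970/1213688803 = -6074766845903779660/1213688803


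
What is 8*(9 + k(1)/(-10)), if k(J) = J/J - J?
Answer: 72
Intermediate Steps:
k(J) = 1 - J
8*(9 + k(1)/(-10)) = 8*(9 + (1 - 1*1)/(-10)) = 8*(9 + (1 - 1)*(-⅒)) = 8*(9 + 0*(-⅒)) = 8*(9 + 0) = 8*9 = 72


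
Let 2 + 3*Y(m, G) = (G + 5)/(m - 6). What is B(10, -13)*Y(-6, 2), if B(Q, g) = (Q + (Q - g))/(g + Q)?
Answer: 341/36 ≈ 9.4722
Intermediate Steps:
Y(m, G) = -⅔ + (5 + G)/(3*(-6 + m)) (Y(m, G) = -⅔ + ((G + 5)/(m - 6))/3 = -⅔ + ((5 + G)/(-6 + m))/3 = -⅔ + (5 + G)/(3*(-6 + m)))
B(Q, g) = (-g + 2*Q)/(Q + g)
B(10, -13)*Y(-6, 2) = ((-1*(-13) + 2*10)/(10 - 13))*((17 + 2 - 2*(-6))/(3*(-6 - 6))) = ((13 + 20)/(-3))*((⅓)*(17 + 2 + 12)/(-12)) = (-⅓*33)*((⅓)*(-1/12)*31) = -11*(-31/36) = 341/36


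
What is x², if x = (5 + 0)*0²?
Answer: 0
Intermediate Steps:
x = 0 (x = 5*0 = 0)
x² = 0² = 0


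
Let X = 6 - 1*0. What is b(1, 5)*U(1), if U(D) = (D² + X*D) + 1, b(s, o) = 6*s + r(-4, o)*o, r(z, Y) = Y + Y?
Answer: 448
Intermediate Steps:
r(z, Y) = 2*Y
X = 6 (X = 6 + 0 = 6)
b(s, o) = 2*o² + 6*s (b(s, o) = 6*s + (2*o)*o = 6*s + 2*o² = 2*o² + 6*s)
U(D) = 1 + D² + 6*D (U(D) = (D² + 6*D) + 1 = 1 + D² + 6*D)
b(1, 5)*U(1) = (2*5² + 6*1)*(1 + 1² + 6*1) = (2*25 + 6)*(1 + 1 + 6) = (50 + 6)*8 = 56*8 = 448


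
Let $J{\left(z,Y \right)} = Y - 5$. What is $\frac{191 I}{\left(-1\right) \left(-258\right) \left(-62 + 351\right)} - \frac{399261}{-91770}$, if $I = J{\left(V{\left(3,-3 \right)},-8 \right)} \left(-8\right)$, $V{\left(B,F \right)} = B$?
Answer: $\frac{5265436327}{1140425790} \approx 4.6171$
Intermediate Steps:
$J{\left(z,Y \right)} = -5 + Y$
$I = 104$ ($I = \left(-5 - 8\right) \left(-8\right) = \left(-13\right) \left(-8\right) = 104$)
$\frac{191 I}{\left(-1\right) \left(-258\right) \left(-62 + 351\right)} - \frac{399261}{-91770} = \frac{191 \cdot 104}{\left(-1\right) \left(-258\right) \left(-62 + 351\right)} - \frac{399261}{-91770} = \frac{19864}{258 \cdot 289} - - \frac{133087}{30590} = \frac{19864}{74562} + \frac{133087}{30590} = 19864 \cdot \frac{1}{74562} + \frac{133087}{30590} = \frac{9932}{37281} + \frac{133087}{30590} = \frac{5265436327}{1140425790}$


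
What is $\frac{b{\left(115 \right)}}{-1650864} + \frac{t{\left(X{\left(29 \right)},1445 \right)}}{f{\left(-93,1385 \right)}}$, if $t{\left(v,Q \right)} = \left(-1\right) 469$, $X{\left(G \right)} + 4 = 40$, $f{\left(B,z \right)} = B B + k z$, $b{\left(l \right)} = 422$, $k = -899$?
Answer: $\frac{42733}{345503928} \approx 0.00012368$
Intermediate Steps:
$f{\left(B,z \right)} = B^{2} - 899 z$ ($f{\left(B,z \right)} = B B - 899 z = B^{2} - 899 z$)
$X{\left(G \right)} = 36$ ($X{\left(G \right)} = -4 + 40 = 36$)
$t{\left(v,Q \right)} = -469$
$\frac{b{\left(115 \right)}}{-1650864} + \frac{t{\left(X{\left(29 \right)},1445 \right)}}{f{\left(-93,1385 \right)}} = \frac{422}{-1650864} - \frac{469}{\left(-93\right)^{2} - 1245115} = 422 \left(- \frac{1}{1650864}\right) - \frac{469}{8649 - 1245115} = - \frac{1}{3912} - \frac{469}{-1236466} = - \frac{1}{3912} - - \frac{67}{176638} = - \frac{1}{3912} + \frac{67}{176638} = \frac{42733}{345503928}$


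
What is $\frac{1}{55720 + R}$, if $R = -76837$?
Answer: $- \frac{1}{21117} \approx -4.7355 \cdot 10^{-5}$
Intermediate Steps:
$\frac{1}{55720 + R} = \frac{1}{55720 - 76837} = \frac{1}{-21117} = - \frac{1}{21117}$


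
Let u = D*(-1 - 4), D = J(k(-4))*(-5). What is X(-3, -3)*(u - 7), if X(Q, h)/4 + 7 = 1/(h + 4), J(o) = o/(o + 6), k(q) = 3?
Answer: -32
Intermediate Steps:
J(o) = o/(6 + o)
X(Q, h) = -28 + 4/(4 + h) (X(Q, h) = -28 + 4/(h + 4) = -28 + 4/(4 + h))
D = -5/3 (D = (3/(6 + 3))*(-5) = (3/9)*(-5) = (3*(⅑))*(-5) = (⅓)*(-5) = -5/3 ≈ -1.6667)
u = 25/3 (u = -5*(-1 - 4)/3 = -5/3*(-5) = 25/3 ≈ 8.3333)
X(-3, -3)*(u - 7) = (4*(-27 - 7*(-3))/(4 - 3))*(25/3 - 7) = (4*(-27 + 21)/1)*(4/3) = (4*1*(-6))*(4/3) = -24*4/3 = -32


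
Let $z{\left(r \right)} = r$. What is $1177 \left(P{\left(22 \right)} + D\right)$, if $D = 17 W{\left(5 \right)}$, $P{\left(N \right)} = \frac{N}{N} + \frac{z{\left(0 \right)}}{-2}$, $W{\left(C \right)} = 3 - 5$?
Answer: $-38841$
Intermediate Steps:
$W{\left(C \right)} = -2$
$P{\left(N \right)} = 1$ ($P{\left(N \right)} = \frac{N}{N} + \frac{0}{-2} = 1 + 0 \left(- \frac{1}{2}\right) = 1 + 0 = 1$)
$D = -34$ ($D = 17 \left(-2\right) = -34$)
$1177 \left(P{\left(22 \right)} + D\right) = 1177 \left(1 - 34\right) = 1177 \left(-33\right) = -38841$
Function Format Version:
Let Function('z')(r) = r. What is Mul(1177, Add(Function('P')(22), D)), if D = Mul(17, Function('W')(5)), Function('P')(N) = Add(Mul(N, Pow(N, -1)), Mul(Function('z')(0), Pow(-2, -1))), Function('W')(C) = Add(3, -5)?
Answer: -38841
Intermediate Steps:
Function('W')(C) = -2
Function('P')(N) = 1 (Function('P')(N) = Add(Mul(N, Pow(N, -1)), Mul(0, Pow(-2, -1))) = Add(1, Mul(0, Rational(-1, 2))) = Add(1, 0) = 1)
D = -34 (D = Mul(17, -2) = -34)
Mul(1177, Add(Function('P')(22), D)) = Mul(1177, Add(1, -34)) = Mul(1177, -33) = -38841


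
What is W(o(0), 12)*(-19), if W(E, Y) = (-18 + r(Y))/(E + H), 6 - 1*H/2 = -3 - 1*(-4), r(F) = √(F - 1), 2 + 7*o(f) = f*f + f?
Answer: 1197/34 - 133*√11/68 ≈ 28.719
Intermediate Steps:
o(f) = -2/7 + f/7 + f²/7 (o(f) = -2/7 + (f*f + f)/7 = -2/7 + (f² + f)/7 = -2/7 + (f + f²)/7 = -2/7 + (f/7 + f²/7) = -2/7 + f/7 + f²/7)
r(F) = √(-1 + F)
H = 10 (H = 12 - 2*(-3 - 1*(-4)) = 12 - 2*(-3 + 4) = 12 - 2*1 = 12 - 2 = 10)
W(E, Y) = (-18 + √(-1 + Y))/(10 + E) (W(E, Y) = (-18 + √(-1 + Y))/(E + 10) = (-18 + √(-1 + Y))/(10 + E))
W(o(0), 12)*(-19) = ((-18 + √(-1 + 12))/(10 + (-2/7 + (⅐)*0 + (⅐)*0²)))*(-19) = ((-18 + √11)/(10 + (-2/7 + 0 + (⅐)*0)))*(-19) = ((-18 + √11)/(10 + (-2/7 + 0 + 0)))*(-19) = ((-18 + √11)/(10 - 2/7))*(-19) = ((-18 + √11)/(68/7))*(-19) = (7*(-18 + √11)/68)*(-19) = (-63/34 + 7*√11/68)*(-19) = 1197/34 - 133*√11/68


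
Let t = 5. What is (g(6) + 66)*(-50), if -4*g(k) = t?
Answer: -6475/2 ≈ -3237.5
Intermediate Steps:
g(k) = -5/4 (g(k) = -¼*5 = -5/4)
(g(6) + 66)*(-50) = (-5/4 + 66)*(-50) = (259/4)*(-50) = -6475/2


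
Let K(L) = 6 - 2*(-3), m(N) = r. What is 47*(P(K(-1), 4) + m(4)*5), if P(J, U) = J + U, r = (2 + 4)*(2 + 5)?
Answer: 10622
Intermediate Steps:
r = 42 (r = 6*7 = 42)
m(N) = 42
K(L) = 12 (K(L) = 6 + 6 = 12)
47*(P(K(-1), 4) + m(4)*5) = 47*((12 + 4) + 42*5) = 47*(16 + 210) = 47*226 = 10622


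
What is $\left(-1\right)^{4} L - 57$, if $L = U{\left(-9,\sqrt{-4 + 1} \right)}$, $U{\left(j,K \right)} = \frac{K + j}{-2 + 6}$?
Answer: $- \frac{237}{4} + \frac{i \sqrt{3}}{4} \approx -59.25 + 0.43301 i$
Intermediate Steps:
$U{\left(j,K \right)} = \frac{K}{4} + \frac{j}{4}$ ($U{\left(j,K \right)} = \frac{K + j}{4} = \left(K + j\right) \frac{1}{4} = \frac{K}{4} + \frac{j}{4}$)
$L = - \frac{9}{4} + \frac{i \sqrt{3}}{4}$ ($L = \frac{\sqrt{-4 + 1}}{4} + \frac{1}{4} \left(-9\right) = \frac{\sqrt{-3}}{4} - \frac{9}{4} = \frac{i \sqrt{3}}{4} - \frac{9}{4} = - \frac{9}{4} + \frac{i \sqrt{3}}{4} \approx -2.25 + 0.43301 i$)
$\left(-1\right)^{4} L - 57 = \left(-1\right)^{4} \left(- \frac{9}{4} + \frac{i \sqrt{3}}{4}\right) - 57 = 1 \left(- \frac{9}{4} + \frac{i \sqrt{3}}{4}\right) - 57 = \left(- \frac{9}{4} + \frac{i \sqrt{3}}{4}\right) - 57 = - \frac{237}{4} + \frac{i \sqrt{3}}{4}$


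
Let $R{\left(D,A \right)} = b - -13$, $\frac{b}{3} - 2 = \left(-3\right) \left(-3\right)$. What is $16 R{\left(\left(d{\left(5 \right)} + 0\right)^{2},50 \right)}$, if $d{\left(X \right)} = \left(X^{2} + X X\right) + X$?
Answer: $736$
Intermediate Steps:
$b = 33$ ($b = 6 + 3 \left(\left(-3\right) \left(-3\right)\right) = 6 + 3 \cdot 9 = 6 + 27 = 33$)
$d{\left(X \right)} = X + 2 X^{2}$ ($d{\left(X \right)} = \left(X^{2} + X^{2}\right) + X = 2 X^{2} + X = X + 2 X^{2}$)
$R{\left(D,A \right)} = 46$ ($R{\left(D,A \right)} = 33 - -13 = 33 + 13 = 46$)
$16 R{\left(\left(d{\left(5 \right)} + 0\right)^{2},50 \right)} = 16 \cdot 46 = 736$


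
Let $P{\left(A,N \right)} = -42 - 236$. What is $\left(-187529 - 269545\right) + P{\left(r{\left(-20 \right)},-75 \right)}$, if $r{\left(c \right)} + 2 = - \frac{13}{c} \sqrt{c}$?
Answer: $-457352$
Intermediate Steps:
$r{\left(c \right)} = -2 - \frac{13}{\sqrt{c}}$ ($r{\left(c \right)} = -2 + - \frac{13}{c} \sqrt{c} = -2 - \frac{13}{\sqrt{c}}$)
$P{\left(A,N \right)} = -278$
$\left(-187529 - 269545\right) + P{\left(r{\left(-20 \right)},-75 \right)} = \left(-187529 - 269545\right) - 278 = -457074 - 278 = -457352$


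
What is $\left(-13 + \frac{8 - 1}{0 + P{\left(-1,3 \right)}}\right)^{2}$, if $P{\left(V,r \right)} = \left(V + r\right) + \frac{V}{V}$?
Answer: $\frac{1024}{9} \approx 113.78$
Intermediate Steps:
$P{\left(V,r \right)} = 1 + V + r$ ($P{\left(V,r \right)} = \left(V + r\right) + 1 = 1 + V + r$)
$\left(-13 + \frac{8 - 1}{0 + P{\left(-1,3 \right)}}\right)^{2} = \left(-13 + \frac{8 - 1}{0 + \left(1 - 1 + 3\right)}\right)^{2} = \left(-13 + \frac{7}{0 + 3}\right)^{2} = \left(-13 + \frac{7}{3}\right)^{2} = \left(- \frac{32}{3}\right)^{2} = \frac{1024}{9}$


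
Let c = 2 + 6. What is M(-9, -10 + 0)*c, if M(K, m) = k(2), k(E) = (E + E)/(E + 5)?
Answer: 32/7 ≈ 4.5714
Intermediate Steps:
k(E) = 2*E/(5 + E) (k(E) = (2*E)/(5 + E) = 2*E/(5 + E))
M(K, m) = 4/7 (M(K, m) = 2*2/(5 + 2) = 2*2/7 = 2*2*(⅐) = 4/7)
c = 8
M(-9, -10 + 0)*c = (4/7)*8 = 32/7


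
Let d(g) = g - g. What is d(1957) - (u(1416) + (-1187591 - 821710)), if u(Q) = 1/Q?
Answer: 2845170215/1416 ≈ 2.0093e+6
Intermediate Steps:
d(g) = 0
d(1957) - (u(1416) + (-1187591 - 821710)) = 0 - (1/1416 + (-1187591 - 821710)) = 0 - (1/1416 - 2009301) = 0 - 1*(-2845170215/1416) = 0 + 2845170215/1416 = 2845170215/1416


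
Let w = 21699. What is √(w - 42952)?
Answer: I*√21253 ≈ 145.78*I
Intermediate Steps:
√(w - 42952) = √(21699 - 42952) = √(-21253) = I*√21253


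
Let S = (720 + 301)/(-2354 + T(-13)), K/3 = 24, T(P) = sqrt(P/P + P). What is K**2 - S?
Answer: 14364323893/2770664 + 1021*I*sqrt(3)/2770664 ≈ 5184.4 + 0.00063827*I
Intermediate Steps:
T(P) = sqrt(1 + P)
K = 72 (K = 3*24 = 72)
S = 1021/(-2354 + 2*I*sqrt(3)) (S = (720 + 301)/(-2354 + sqrt(1 - 13)) = 1021/(-2354 + sqrt(-12)) = 1021/(-2354 + 2*I*sqrt(3)) ≈ -0.43373 - 0.00063827*I)
K**2 - S = 72**2 - (-1201717/2770664 - 1021*I*sqrt(3)/2770664) = 5184 + (1201717/2770664 + 1021*I*sqrt(3)/2770664) = 14364323893/2770664 + 1021*I*sqrt(3)/2770664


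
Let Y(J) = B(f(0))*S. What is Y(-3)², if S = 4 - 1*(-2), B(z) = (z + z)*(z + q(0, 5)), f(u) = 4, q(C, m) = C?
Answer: 36864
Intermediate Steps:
B(z) = 2*z² (B(z) = (z + z)*(z + 0) = (2*z)*z = 2*z²)
S = 6 (S = 4 + 2 = 6)
Y(J) = 192 (Y(J) = (2*4²)*6 = (2*16)*6 = 32*6 = 192)
Y(-3)² = 192² = 36864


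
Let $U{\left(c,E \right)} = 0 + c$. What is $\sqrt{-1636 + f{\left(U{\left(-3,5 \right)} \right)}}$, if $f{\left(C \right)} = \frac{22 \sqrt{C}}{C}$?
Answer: $\frac{\sqrt{-14724 - 66 i \sqrt{3}}}{3} \approx 0.15701 - 40.448 i$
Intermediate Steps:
$U{\left(c,E \right)} = c$
$f{\left(C \right)} = \frac{22}{\sqrt{C}}$
$\sqrt{-1636 + f{\left(U{\left(-3,5 \right)} \right)}} = \sqrt{-1636 + \frac{22}{i \sqrt{3}}} = \sqrt{-1636 + 22 \left(- \frac{i \sqrt{3}}{3}\right)} = \sqrt{-1636 - \frac{22 i \sqrt{3}}{3}}$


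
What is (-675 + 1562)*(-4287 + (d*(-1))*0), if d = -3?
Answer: -3802569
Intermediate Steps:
(-675 + 1562)*(-4287 + (d*(-1))*0) = (-675 + 1562)*(-4287 - 3*(-1)*0) = 887*(-4287 + 3*0) = 887*(-4287 + 0) = 887*(-4287) = -3802569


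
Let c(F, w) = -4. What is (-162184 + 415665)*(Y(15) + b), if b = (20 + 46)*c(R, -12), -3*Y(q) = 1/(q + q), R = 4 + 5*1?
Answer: -6022962041/90 ≈ -6.6922e+7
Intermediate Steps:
R = 9 (R = 4 + 5 = 9)
Y(q) = -1/(6*q) (Y(q) = -1/(3*(q + q)) = -1/(2*q)/3 = -1/(6*q))
b = -264 (b = (20 + 46)*(-4) = 66*(-4) = -264)
(-162184 + 415665)*(Y(15) + b) = (-162184 + 415665)*(-1/6/15 - 264) = 253481*(-1/6*1/15 - 264) = 253481*(-1/90 - 264) = 253481*(-23761/90) = -6022962041/90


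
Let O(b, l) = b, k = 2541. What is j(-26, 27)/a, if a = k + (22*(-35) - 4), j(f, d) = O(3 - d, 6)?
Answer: -8/589 ≈ -0.013582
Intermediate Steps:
j(f, d) = 3 - d
a = 1767 (a = 2541 + (22*(-35) - 4) = 2541 + (-770 - 4) = 2541 - 774 = 1767)
j(-26, 27)/a = (3 - 1*27)/1767 = (3 - 27)*(1/1767) = -24*1/1767 = -8/589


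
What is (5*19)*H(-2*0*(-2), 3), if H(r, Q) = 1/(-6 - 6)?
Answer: -95/12 ≈ -7.9167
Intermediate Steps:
H(r, Q) = -1/12 (H(r, Q) = 1/(-12) = -1/12)
(5*19)*H(-2*0*(-2), 3) = (5*19)*(-1/12) = 95*(-1/12) = -95/12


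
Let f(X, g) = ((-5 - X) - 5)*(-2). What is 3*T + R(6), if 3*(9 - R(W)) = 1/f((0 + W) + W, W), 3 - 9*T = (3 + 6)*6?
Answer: -1057/132 ≈ -8.0076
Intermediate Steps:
T = -17/3 (T = ⅓ - (3 + 6)*6/9 = ⅓ - 6 = -17/3 ≈ -5.6667)
f(X, g) = 20 + 2*X (f(X, g) = (-10 - X)*(-2) = 20 + 2*X)
R(W) = 9 - 1/(3*(20 + 4*W)) (R(W) = 9 - 1/(3*(20 + 2*((0 + W) + W))) = 9 - 1/(3*(20 + 2*(W + W))) = 9 - 1/(3*(20 + 2*(2*W))) = 9 - 1/(3*(20 + 4*W)))
3*T + R(6) = 3*(-17/3) + (539 + 108*6)/(12*(5 + 6)) = -17 + (1/12)*(539 + 648)/11 = -17 + (1/12)*(1/11)*1187 = -17 + 1187/132 = -1057/132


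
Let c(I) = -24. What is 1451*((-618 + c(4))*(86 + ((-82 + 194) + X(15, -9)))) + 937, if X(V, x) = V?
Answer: -198417509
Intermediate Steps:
1451*((-618 + c(4))*(86 + ((-82 + 194) + X(15, -9)))) + 937 = 1451*((-618 - 24)*(86 + ((-82 + 194) + 15))) + 937 = 1451*(-642*(86 + (112 + 15))) + 937 = 1451*(-642*(86 + 127)) + 937 = 1451*(-642*213) + 937 = 1451*(-136746) + 937 = -198418446 + 937 = -198417509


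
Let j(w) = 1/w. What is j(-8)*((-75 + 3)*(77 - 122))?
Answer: -405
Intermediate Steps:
j(-8)*((-75 + 3)*(77 - 122)) = ((-75 + 3)*(77 - 122))/(-8) = -(-9)*(-45) = -⅛*3240 = -405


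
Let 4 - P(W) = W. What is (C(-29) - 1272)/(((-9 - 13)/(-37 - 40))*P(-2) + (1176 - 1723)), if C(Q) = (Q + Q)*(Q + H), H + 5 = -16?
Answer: -1036/347 ≈ -2.9856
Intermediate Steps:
H = -21 (H = -5 - 16 = -21)
P(W) = 4 - W
C(Q) = 2*Q*(-21 + Q) (C(Q) = (Q + Q)*(Q - 21) = (2*Q)*(-21 + Q) = 2*Q*(-21 + Q))
(C(-29) - 1272)/(((-9 - 13)/(-37 - 40))*P(-2) + (1176 - 1723)) = (2*(-29)*(-21 - 29) - 1272)/(((-9 - 13)/(-37 - 40))*(4 - 1*(-2)) + (1176 - 1723)) = (2*(-29)*(-50) - 1272)/((-22/(-77))*(4 + 2) - 547) = (2900 - 1272)/(-22*(-1/77)*6 - 547) = 1628/((2/7)*6 - 547) = 1628/(12/7 - 547) = 1628/(-3817/7) = 1628*(-7/3817) = -1036/347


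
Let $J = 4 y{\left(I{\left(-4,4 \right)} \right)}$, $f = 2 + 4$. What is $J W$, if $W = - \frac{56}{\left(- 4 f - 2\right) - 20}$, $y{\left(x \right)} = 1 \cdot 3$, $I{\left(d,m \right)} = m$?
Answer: $\frac{336}{23} \approx 14.609$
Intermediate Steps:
$f = 6$
$y{\left(x \right)} = 3$
$W = \frac{28}{23}$ ($W = - \frac{56}{\left(\left(-4\right) 6 - 2\right) - 20} = - \frac{56}{\left(-24 - 2\right) - 20} = - \frac{56}{-26 - 20} = - \frac{56}{-46} = \left(-56\right) \left(- \frac{1}{46}\right) = \frac{28}{23} \approx 1.2174$)
$J = 12$ ($J = 4 \cdot 3 = 12$)
$J W = 12 \cdot \frac{28}{23} = \frac{336}{23}$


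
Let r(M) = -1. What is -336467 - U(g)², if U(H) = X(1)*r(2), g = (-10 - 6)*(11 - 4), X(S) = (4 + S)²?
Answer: -337092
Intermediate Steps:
g = -112 (g = -16*7 = -112)
U(H) = -25 (U(H) = (4 + 1)²*(-1) = 5²*(-1) = 25*(-1) = -25)
-336467 - U(g)² = -336467 - 1*(-25)² = -336467 - 1*625 = -336467 - 625 = -337092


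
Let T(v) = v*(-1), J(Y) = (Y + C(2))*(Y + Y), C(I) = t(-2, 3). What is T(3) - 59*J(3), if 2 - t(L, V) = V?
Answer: -711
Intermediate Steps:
t(L, V) = 2 - V
C(I) = -1 (C(I) = 2 - 1*3 = 2 - 3 = -1)
J(Y) = 2*Y*(-1 + Y) (J(Y) = (Y - 1)*(Y + Y) = (-1 + Y)*(2*Y) = 2*Y*(-1 + Y))
T(v) = -v
T(3) - 59*J(3) = -1*3 - 118*3*(-1 + 3) = -3 - 118*3*2 = -3 - 59*12 = -3 - 708 = -711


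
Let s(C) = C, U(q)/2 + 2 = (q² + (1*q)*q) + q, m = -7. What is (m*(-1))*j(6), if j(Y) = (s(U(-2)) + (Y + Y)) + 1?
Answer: 147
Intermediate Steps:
U(q) = -4 + 2*q + 4*q² (U(q) = -4 + 2*((q² + (1*q)*q) + q) = -4 + 2*((q² + q*q) + q) = -4 + 2*((q² + q²) + q) = -4 + 2*(2*q² + q) = -4 + 2*(q + 2*q²) = -4 + (2*q + 4*q²) = -4 + 2*q + 4*q²)
j(Y) = 9 + 2*Y (j(Y) = ((-4 + 2*(-2) + 4*(-2)²) + (Y + Y)) + 1 = ((-4 - 4 + 4*4) + 2*Y) + 1 = ((-4 - 4 + 16) + 2*Y) + 1 = (8 + 2*Y) + 1 = 9 + 2*Y)
(m*(-1))*j(6) = (-7*(-1))*(9 + 2*6) = 7*(9 + 12) = 7*21 = 147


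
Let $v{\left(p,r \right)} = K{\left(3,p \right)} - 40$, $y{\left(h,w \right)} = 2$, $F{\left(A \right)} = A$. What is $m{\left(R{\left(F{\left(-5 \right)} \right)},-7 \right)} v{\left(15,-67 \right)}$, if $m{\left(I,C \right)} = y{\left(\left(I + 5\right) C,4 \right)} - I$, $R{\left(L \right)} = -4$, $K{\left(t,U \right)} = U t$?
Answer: $30$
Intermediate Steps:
$v{\left(p,r \right)} = -40 + 3 p$ ($v{\left(p,r \right)} = p 3 - 40 = 3 p - 40 = -40 + 3 p$)
$m{\left(I,C \right)} = 2 - I$
$m{\left(R{\left(F{\left(-5 \right)} \right)},-7 \right)} v{\left(15,-67 \right)} = \left(2 - -4\right) \left(-40 + 3 \cdot 15\right) = \left(2 + 4\right) \left(-40 + 45\right) = 6 \cdot 5 = 30$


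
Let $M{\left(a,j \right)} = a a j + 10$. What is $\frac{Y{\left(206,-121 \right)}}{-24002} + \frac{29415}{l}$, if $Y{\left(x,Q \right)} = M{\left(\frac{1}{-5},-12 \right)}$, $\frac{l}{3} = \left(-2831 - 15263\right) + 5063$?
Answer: $- \frac{2943295814}{3909625775} \approx -0.75283$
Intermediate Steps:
$M{\left(a,j \right)} = 10 + j a^{2}$ ($M{\left(a,j \right)} = a^{2} j + 10 = j a^{2} + 10 = 10 + j a^{2}$)
$l = -39093$ ($l = 3 \left(\left(-2831 - 15263\right) + 5063\right) = 3 \left(-18094 + 5063\right) = 3 \left(-13031\right) = -39093$)
$Y{\left(x,Q \right)} = \frac{238}{25}$ ($Y{\left(x,Q \right)} = 10 - 12 \left(\frac{1}{-5}\right)^{2} = 10 - 12 \left(- \frac{1}{5}\right)^{2} = 10 - \frac{12}{25} = \frac{238}{25}$)
$\frac{Y{\left(206,-121 \right)}}{-24002} + \frac{29415}{l} = \frac{238}{25 \left(-24002\right)} + \frac{29415}{-39093} = \frac{238}{25} \left(- \frac{1}{24002}\right) + 29415 \left(- \frac{1}{39093}\right) = - \frac{119}{300025} - \frac{9805}{13031} = - \frac{2943295814}{3909625775}$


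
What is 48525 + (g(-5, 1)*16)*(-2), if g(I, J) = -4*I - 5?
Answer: 48045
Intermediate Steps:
g(I, J) = -5 - 4*I
48525 + (g(-5, 1)*16)*(-2) = 48525 + ((-5 - 4*(-5))*16)*(-2) = 48525 + ((-5 + 20)*16)*(-2) = 48525 + (15*16)*(-2) = 48525 + 240*(-2) = 48525 - 480 = 48045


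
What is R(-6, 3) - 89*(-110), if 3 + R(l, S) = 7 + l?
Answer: 9788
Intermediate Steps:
R(l, S) = 4 + l (R(l, S) = -3 + (7 + l) = 4 + l)
R(-6, 3) - 89*(-110) = (4 - 6) - 89*(-110) = -2 + 9790 = 9788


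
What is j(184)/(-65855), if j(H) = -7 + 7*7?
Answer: -42/65855 ≈ -0.00063777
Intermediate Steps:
j(H) = 42 (j(H) = -7 + 49 = 42)
j(184)/(-65855) = 42/(-65855) = 42*(-1/65855) = -42/65855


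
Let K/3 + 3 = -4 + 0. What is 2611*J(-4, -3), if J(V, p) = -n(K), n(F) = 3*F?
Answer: 164493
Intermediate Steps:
K = -21 (K = -9 + 3*(-4 + 0) = -9 + 3*(-4) = -9 - 12 = -21)
J(V, p) = 63 (J(V, p) = -3*(-21) = -1*(-63) = 63)
2611*J(-4, -3) = 2611*63 = 164493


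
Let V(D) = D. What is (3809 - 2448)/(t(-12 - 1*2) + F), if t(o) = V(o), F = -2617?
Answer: -1361/2631 ≈ -0.51729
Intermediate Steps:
t(o) = o
(3809 - 2448)/(t(-12 - 1*2) + F) = (3809 - 2448)/((-12 - 1*2) - 2617) = 1361/((-12 - 2) - 2617) = 1361/(-14 - 2617) = 1361/(-2631) = 1361*(-1/2631) = -1361/2631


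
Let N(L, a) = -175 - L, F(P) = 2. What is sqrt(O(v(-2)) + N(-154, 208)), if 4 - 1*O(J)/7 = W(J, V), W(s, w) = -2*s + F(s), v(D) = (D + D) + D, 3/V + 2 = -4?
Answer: I*sqrt(91) ≈ 9.5394*I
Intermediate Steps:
V = -1/2 (V = 3/(-2 - 4) = 3/(-6) = 3*(-1/6) = -1/2 ≈ -0.50000)
v(D) = 3*D (v(D) = 2*D + D = 3*D)
W(s, w) = 2 - 2*s (W(s, w) = -2*s + 2 = 2 - 2*s)
O(J) = 14 + 14*J (O(J) = 28 - 7*(2 - 2*J) = 28 + (-14 + 14*J) = 14 + 14*J)
sqrt(O(v(-2)) + N(-154, 208)) = sqrt((14 + 14*(3*(-2))) + (-175 - 1*(-154))) = sqrt((14 + 14*(-6)) + (-175 + 154)) = sqrt((14 - 84) - 21) = sqrt(-70 - 21) = sqrt(-91) = I*sqrt(91)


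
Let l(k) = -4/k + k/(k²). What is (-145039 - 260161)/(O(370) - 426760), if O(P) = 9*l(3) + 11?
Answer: 202600/213379 ≈ 0.94948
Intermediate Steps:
l(k) = -3/k (l(k) = -4/k + k/k² = -4/k + 1/k = -3/k)
O(P) = 2 (O(P) = 9*(-3/3) + 11 = 9*(-3*⅓) + 11 = 9*(-1) + 11 = -9 + 11 = 2)
(-145039 - 260161)/(O(370) - 426760) = (-145039 - 260161)/(2 - 426760) = -405200/(-426758) = -405200*(-1/426758) = 202600/213379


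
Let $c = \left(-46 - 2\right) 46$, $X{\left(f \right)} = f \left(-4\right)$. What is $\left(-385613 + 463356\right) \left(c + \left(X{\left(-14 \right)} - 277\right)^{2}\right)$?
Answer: $3625389319$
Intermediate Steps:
$X{\left(f \right)} = - 4 f$
$c = -2208$ ($c = \left(-48\right) 46 = -2208$)
$\left(-385613 + 463356\right) \left(c + \left(X{\left(-14 \right)} - 277\right)^{2}\right) = \left(-385613 + 463356\right) \left(-2208 + \left(\left(-4\right) \left(-14\right) - 277\right)^{2}\right) = 77743 \left(-2208 + \left(56 - 277\right)^{2}\right) = 77743 \left(-2208 + \left(-221\right)^{2}\right) = 77743 \left(-2208 + 48841\right) = 77743 \cdot 46633 = 3625389319$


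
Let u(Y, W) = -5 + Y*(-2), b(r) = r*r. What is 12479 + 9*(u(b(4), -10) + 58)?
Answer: 12668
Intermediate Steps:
b(r) = r**2
u(Y, W) = -5 - 2*Y
12479 + 9*(u(b(4), -10) + 58) = 12479 + 9*((-5 - 2*4**2) + 58) = 12479 + 9*((-5 - 2*16) + 58) = 12479 + 9*((-5 - 32) + 58) = 12479 + 9*(-37 + 58) = 12479 + 9*21 = 12479 + 189 = 12668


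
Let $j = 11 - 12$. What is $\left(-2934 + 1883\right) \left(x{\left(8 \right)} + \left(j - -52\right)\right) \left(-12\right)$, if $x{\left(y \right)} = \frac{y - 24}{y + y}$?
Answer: $630600$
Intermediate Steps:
$j = -1$ ($j = 11 - 12 = -1$)
$x{\left(y \right)} = \frac{-24 + y}{2 y}$
$\left(-2934 + 1883\right) \left(x{\left(8 \right)} + \left(j - -52\right)\right) \left(-12\right) = \left(-2934 + 1883\right) \left(\frac{-24 + 8}{2 \cdot 8} - -51\right) \left(-12\right) = - 1051 \left(\frac{1}{2} \cdot \frac{1}{8} \left(-16\right) + \left(-1 + 52\right)\right) \left(-12\right) = - 1051 \left(-1 + 51\right) \left(-12\right) = \left(-1051\right) 50 \left(-12\right) = \left(-52550\right) \left(-12\right) = 630600$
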